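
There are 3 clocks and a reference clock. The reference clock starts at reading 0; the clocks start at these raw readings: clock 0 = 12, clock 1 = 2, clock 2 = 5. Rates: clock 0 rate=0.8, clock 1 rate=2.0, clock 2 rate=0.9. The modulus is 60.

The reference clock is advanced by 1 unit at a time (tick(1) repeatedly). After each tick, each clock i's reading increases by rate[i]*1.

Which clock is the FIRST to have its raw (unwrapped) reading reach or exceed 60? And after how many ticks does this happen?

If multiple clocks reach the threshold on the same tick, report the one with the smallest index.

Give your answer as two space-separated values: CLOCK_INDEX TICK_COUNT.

Answer: 1 29

Derivation:
clock 0: start=12, rate=0.8, needs 60-12 = 48; ticks = ceil(48/0.8) = ceil(60.0000) = 60; reading at tick 60 = 12 + 0.8*60 = 60.0000
clock 1: start=2, rate=2.0, needs 60-2 = 58; ticks = ceil(58/2.0) = ceil(29.0000) = 29; reading at tick 29 = 2 + 2.0*29 = 60.0000
clock 2: start=5, rate=0.9, needs 60-5 = 55; ticks = ceil(55/0.9) = ceil(61.1111) = 62; reading at tick 62 = 5 + 0.9*62 = 60.8000
Minimum tick count = 29; winners = [1]; smallest index = 1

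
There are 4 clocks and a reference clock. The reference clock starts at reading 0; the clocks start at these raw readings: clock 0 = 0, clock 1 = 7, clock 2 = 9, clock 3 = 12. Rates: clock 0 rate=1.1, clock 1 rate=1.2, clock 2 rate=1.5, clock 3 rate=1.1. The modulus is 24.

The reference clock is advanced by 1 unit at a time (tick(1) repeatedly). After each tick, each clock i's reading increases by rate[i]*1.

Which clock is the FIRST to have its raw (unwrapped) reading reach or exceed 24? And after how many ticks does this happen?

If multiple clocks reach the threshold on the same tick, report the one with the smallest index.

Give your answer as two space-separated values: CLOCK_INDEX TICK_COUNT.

Answer: 2 10

Derivation:
clock 0: start=0, rate=1.1, needs 24-0 = 24; ticks = ceil(24/1.1) = ceil(21.8182) = 22; reading at tick 22 = 0 + 1.1*22 = 24.2000
clock 1: start=7, rate=1.2, needs 24-7 = 17; ticks = ceil(17/1.2) = ceil(14.1667) = 15; reading at tick 15 = 7 + 1.2*15 = 25.0000
clock 2: start=9, rate=1.5, needs 24-9 = 15; ticks = ceil(15/1.5) = ceil(10.0000) = 10; reading at tick 10 = 9 + 1.5*10 = 24.0000
clock 3: start=12, rate=1.1, needs 24-12 = 12; ticks = ceil(12/1.1) = ceil(10.9091) = 11; reading at tick 11 = 12 + 1.1*11 = 24.1000
Minimum tick count = 10; winners = [2]; smallest index = 2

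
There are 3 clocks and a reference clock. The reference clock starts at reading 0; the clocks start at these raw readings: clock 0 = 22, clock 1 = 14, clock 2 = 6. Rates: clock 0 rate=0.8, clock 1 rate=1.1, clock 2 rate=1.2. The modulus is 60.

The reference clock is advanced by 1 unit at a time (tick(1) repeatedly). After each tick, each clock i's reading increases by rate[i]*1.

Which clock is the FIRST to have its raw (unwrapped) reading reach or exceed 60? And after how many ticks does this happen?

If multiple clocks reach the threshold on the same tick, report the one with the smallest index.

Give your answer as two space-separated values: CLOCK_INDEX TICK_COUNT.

clock 0: start=22, rate=0.8, needs 60-22 = 38; ticks = ceil(38/0.8) = ceil(47.5000) = 48; reading at tick 48 = 22 + 0.8*48 = 60.4000
clock 1: start=14, rate=1.1, needs 60-14 = 46; ticks = ceil(46/1.1) = ceil(41.8182) = 42; reading at tick 42 = 14 + 1.1*42 = 60.2000
clock 2: start=6, rate=1.2, needs 60-6 = 54; ticks = ceil(54/1.2) = ceil(45.0000) = 45; reading at tick 45 = 6 + 1.2*45 = 60.0000
Minimum tick count = 42; winners = [1]; smallest index = 1

Answer: 1 42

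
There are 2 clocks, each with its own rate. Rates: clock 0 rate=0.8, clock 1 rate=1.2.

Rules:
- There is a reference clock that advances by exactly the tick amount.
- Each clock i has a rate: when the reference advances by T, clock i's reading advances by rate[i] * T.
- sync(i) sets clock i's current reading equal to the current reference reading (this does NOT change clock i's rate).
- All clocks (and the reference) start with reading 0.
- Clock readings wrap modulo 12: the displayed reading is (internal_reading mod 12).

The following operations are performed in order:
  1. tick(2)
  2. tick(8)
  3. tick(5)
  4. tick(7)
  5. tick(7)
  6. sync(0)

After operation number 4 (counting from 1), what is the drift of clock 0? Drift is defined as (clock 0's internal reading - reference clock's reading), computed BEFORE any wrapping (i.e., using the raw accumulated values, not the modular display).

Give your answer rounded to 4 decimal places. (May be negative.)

Answer: -4.4000

Derivation:
After op 1 tick(2): ref=2.0000 raw=[1.6000 2.4000]
After op 2 tick(8): ref=10.0000 raw=[8.0000 12.0000]
After op 3 tick(5): ref=15.0000 raw=[12.0000 18.0000]
After op 4 tick(7): ref=22.0000 raw=[17.6000 26.4000]
Drift of clock 0 after op 4: 17.6000 - 22.0000 = -4.4000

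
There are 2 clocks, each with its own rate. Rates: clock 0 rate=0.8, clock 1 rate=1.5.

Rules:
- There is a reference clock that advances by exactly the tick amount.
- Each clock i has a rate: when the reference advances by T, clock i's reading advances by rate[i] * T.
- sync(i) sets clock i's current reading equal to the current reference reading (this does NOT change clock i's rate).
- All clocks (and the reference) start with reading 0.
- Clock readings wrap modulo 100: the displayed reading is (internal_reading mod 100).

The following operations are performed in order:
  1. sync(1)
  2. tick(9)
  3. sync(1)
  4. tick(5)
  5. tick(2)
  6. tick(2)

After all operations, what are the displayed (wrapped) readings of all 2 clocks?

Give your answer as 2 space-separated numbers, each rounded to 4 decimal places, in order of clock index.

Answer: 14.4000 22.5000

Derivation:
After op 1 sync(1): ref=0.0000 raw=[0.0000 0.0000]
After op 2 tick(9): ref=9.0000 raw=[7.2000 13.5000]
After op 3 sync(1): ref=9.0000 raw=[7.2000 9.0000]
After op 4 tick(5): ref=14.0000 raw=[11.2000 16.5000]
After op 5 tick(2): ref=16.0000 raw=[12.8000 19.5000]
After op 6 tick(2): ref=18.0000 raw=[14.4000 22.5000]
Wrap final raw readings (mod 100): 14.4000 mod 100 = 14.4000; 22.5000 mod 100 = 22.5000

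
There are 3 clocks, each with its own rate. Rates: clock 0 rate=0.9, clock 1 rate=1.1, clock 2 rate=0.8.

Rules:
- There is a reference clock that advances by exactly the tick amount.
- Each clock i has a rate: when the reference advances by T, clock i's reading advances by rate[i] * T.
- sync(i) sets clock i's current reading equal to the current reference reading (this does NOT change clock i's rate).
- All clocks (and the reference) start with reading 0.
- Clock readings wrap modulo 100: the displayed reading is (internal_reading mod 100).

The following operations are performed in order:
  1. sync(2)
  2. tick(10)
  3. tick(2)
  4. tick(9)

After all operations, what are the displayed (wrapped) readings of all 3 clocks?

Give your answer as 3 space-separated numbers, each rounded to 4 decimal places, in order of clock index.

After op 1 sync(2): ref=0.0000 raw=[0.0000 0.0000 0.0000]
After op 2 tick(10): ref=10.0000 raw=[9.0000 11.0000 8.0000]
After op 3 tick(2): ref=12.0000 raw=[10.8000 13.2000 9.6000]
After op 4 tick(9): ref=21.0000 raw=[18.9000 23.1000 16.8000]
Wrap final raw readings (mod 100): 18.9000 mod 100 = 18.9000; 23.1000 mod 100 = 23.1000; 16.8000 mod 100 = 16.8000

Answer: 18.9000 23.1000 16.8000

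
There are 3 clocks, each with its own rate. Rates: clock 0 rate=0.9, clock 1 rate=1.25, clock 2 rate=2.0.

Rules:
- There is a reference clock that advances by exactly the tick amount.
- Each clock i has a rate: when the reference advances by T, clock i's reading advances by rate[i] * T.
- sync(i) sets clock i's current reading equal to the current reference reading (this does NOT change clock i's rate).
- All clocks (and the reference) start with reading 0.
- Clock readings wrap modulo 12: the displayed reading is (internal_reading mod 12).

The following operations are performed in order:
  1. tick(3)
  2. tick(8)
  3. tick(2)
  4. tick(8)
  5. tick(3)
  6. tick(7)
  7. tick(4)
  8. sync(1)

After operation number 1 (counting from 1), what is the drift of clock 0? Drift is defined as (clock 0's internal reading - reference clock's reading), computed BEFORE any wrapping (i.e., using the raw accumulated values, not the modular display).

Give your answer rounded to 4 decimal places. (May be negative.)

Answer: -0.3000

Derivation:
After op 1 tick(3): ref=3.0000 raw=[2.7000 3.7500 6.0000]
Drift of clock 0 after op 1: 2.7000 - 3.0000 = -0.3000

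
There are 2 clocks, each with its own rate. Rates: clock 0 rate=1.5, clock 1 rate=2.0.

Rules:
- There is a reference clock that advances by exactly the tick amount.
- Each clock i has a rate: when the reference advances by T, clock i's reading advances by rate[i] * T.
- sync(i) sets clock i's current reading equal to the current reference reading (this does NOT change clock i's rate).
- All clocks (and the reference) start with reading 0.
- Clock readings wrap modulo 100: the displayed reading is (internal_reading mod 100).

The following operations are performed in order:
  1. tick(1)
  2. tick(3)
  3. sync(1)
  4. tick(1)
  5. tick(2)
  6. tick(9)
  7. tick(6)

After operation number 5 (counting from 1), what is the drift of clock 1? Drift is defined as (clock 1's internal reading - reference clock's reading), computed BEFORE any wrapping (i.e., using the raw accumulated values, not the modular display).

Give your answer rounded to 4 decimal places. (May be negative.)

After op 1 tick(1): ref=1.0000 raw=[1.5000 2.0000]
After op 2 tick(3): ref=4.0000 raw=[6.0000 8.0000]
After op 3 sync(1): ref=4.0000 raw=[6.0000 4.0000]
After op 4 tick(1): ref=5.0000 raw=[7.5000 6.0000]
After op 5 tick(2): ref=7.0000 raw=[10.5000 10.0000]
Drift of clock 1 after op 5: 10.0000 - 7.0000 = 3.0000

Answer: 3.0000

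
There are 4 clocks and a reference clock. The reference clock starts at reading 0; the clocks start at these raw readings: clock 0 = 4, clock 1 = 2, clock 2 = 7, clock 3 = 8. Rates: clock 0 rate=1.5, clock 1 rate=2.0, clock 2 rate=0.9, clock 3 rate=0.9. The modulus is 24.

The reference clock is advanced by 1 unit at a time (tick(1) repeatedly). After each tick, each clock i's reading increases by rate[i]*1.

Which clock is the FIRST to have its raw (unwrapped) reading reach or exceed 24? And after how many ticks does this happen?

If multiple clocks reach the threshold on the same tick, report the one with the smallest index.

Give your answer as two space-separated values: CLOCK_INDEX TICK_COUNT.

clock 0: start=4, rate=1.5, needs 24-4 = 20; ticks = ceil(20/1.5) = ceil(13.3333) = 14; reading at tick 14 = 4 + 1.5*14 = 25.0000
clock 1: start=2, rate=2.0, needs 24-2 = 22; ticks = ceil(22/2.0) = ceil(11.0000) = 11; reading at tick 11 = 2 + 2.0*11 = 24.0000
clock 2: start=7, rate=0.9, needs 24-7 = 17; ticks = ceil(17/0.9) = ceil(18.8889) = 19; reading at tick 19 = 7 + 0.9*19 = 24.1000
clock 3: start=8, rate=0.9, needs 24-8 = 16; ticks = ceil(16/0.9) = ceil(17.7778) = 18; reading at tick 18 = 8 + 0.9*18 = 24.2000
Minimum tick count = 11; winners = [1]; smallest index = 1

Answer: 1 11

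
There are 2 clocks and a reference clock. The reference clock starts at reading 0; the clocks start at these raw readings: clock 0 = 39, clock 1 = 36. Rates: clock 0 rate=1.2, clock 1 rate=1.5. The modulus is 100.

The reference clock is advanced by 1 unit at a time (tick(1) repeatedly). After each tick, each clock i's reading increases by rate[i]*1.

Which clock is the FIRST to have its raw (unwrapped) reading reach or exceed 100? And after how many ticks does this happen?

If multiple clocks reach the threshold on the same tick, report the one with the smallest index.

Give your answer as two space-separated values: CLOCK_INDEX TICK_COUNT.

Answer: 1 43

Derivation:
clock 0: start=39, rate=1.2, needs 100-39 = 61; ticks = ceil(61/1.2) = ceil(50.8333) = 51; reading at tick 51 = 39 + 1.2*51 = 100.2000
clock 1: start=36, rate=1.5, needs 100-36 = 64; ticks = ceil(64/1.5) = ceil(42.6667) = 43; reading at tick 43 = 36 + 1.5*43 = 100.5000
Minimum tick count = 43; winners = [1]; smallest index = 1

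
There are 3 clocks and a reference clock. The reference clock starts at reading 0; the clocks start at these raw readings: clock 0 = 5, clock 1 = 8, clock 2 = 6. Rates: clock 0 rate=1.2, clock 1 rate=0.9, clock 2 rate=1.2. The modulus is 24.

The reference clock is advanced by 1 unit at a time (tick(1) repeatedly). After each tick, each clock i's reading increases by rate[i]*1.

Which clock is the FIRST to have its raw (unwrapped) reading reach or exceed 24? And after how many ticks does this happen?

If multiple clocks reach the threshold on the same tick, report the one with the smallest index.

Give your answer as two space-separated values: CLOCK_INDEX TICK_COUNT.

Answer: 2 15

Derivation:
clock 0: start=5, rate=1.2, needs 24-5 = 19; ticks = ceil(19/1.2) = ceil(15.8333) = 16; reading at tick 16 = 5 + 1.2*16 = 24.2000
clock 1: start=8, rate=0.9, needs 24-8 = 16; ticks = ceil(16/0.9) = ceil(17.7778) = 18; reading at tick 18 = 8 + 0.9*18 = 24.2000
clock 2: start=6, rate=1.2, needs 24-6 = 18; ticks = ceil(18/1.2) = ceil(15.0000) = 15; reading at tick 15 = 6 + 1.2*15 = 24.0000
Minimum tick count = 15; winners = [2]; smallest index = 2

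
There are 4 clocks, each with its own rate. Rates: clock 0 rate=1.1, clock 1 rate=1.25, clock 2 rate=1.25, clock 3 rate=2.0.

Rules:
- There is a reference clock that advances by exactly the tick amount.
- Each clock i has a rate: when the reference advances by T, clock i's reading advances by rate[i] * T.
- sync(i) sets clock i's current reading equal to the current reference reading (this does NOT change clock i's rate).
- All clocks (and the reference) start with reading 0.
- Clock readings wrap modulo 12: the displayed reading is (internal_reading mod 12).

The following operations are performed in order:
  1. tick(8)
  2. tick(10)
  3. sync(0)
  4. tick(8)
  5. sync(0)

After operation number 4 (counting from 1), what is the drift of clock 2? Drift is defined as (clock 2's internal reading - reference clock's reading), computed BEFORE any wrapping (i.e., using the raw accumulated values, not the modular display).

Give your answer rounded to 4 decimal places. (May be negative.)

After op 1 tick(8): ref=8.0000 raw=[8.8000 10.0000 10.0000 16.0000]
After op 2 tick(10): ref=18.0000 raw=[19.8000 22.5000 22.5000 36.0000]
After op 3 sync(0): ref=18.0000 raw=[18.0000 22.5000 22.5000 36.0000]
After op 4 tick(8): ref=26.0000 raw=[26.8000 32.5000 32.5000 52.0000]
Drift of clock 2 after op 4: 32.5000 - 26.0000 = 6.5000

Answer: 6.5000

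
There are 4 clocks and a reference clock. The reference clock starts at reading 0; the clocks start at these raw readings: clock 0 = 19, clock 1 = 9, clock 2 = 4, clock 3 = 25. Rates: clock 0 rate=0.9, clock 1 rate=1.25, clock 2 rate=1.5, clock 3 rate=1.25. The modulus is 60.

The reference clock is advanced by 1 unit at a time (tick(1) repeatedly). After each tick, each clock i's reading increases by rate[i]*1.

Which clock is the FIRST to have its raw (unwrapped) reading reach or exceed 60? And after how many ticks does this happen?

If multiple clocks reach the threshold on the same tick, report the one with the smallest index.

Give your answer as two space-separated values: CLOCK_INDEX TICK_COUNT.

clock 0: start=19, rate=0.9, needs 60-19 = 41; ticks = ceil(41/0.9) = ceil(45.5556) = 46; reading at tick 46 = 19 + 0.9*46 = 60.4000
clock 1: start=9, rate=1.25, needs 60-9 = 51; ticks = ceil(51/1.25) = ceil(40.8000) = 41; reading at tick 41 = 9 + 1.25*41 = 60.2500
clock 2: start=4, rate=1.5, needs 60-4 = 56; ticks = ceil(56/1.5) = ceil(37.3333) = 38; reading at tick 38 = 4 + 1.5*38 = 61.0000
clock 3: start=25, rate=1.25, needs 60-25 = 35; ticks = ceil(35/1.25) = ceil(28.0000) = 28; reading at tick 28 = 25 + 1.25*28 = 60.0000
Minimum tick count = 28; winners = [3]; smallest index = 3

Answer: 3 28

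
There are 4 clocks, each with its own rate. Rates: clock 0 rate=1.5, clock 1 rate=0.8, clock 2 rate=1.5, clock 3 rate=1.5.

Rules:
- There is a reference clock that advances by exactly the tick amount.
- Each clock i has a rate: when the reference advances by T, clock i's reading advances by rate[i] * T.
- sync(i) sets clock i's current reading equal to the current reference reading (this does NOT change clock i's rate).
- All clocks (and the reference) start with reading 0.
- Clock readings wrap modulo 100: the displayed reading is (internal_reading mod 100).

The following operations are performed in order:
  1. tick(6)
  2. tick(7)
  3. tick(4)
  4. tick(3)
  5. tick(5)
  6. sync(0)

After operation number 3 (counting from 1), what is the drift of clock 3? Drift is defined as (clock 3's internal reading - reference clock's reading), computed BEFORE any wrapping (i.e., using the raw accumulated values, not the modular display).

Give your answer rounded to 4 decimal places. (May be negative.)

Answer: 8.5000

Derivation:
After op 1 tick(6): ref=6.0000 raw=[9.0000 4.8000 9.0000 9.0000]
After op 2 tick(7): ref=13.0000 raw=[19.5000 10.4000 19.5000 19.5000]
After op 3 tick(4): ref=17.0000 raw=[25.5000 13.6000 25.5000 25.5000]
Drift of clock 3 after op 3: 25.5000 - 17.0000 = 8.5000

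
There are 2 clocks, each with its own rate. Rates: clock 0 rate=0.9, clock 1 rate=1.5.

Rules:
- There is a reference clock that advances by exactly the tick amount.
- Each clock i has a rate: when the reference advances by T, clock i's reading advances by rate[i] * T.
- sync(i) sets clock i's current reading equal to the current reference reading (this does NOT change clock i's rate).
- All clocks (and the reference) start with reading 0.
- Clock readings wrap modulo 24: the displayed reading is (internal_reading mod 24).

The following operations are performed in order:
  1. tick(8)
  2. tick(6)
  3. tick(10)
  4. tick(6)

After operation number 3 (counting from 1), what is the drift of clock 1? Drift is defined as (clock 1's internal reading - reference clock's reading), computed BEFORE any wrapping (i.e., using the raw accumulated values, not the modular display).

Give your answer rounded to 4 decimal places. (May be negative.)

After op 1 tick(8): ref=8.0000 raw=[7.2000 12.0000]
After op 2 tick(6): ref=14.0000 raw=[12.6000 21.0000]
After op 3 tick(10): ref=24.0000 raw=[21.6000 36.0000]
Drift of clock 1 after op 3: 36.0000 - 24.0000 = 12.0000

Answer: 12.0000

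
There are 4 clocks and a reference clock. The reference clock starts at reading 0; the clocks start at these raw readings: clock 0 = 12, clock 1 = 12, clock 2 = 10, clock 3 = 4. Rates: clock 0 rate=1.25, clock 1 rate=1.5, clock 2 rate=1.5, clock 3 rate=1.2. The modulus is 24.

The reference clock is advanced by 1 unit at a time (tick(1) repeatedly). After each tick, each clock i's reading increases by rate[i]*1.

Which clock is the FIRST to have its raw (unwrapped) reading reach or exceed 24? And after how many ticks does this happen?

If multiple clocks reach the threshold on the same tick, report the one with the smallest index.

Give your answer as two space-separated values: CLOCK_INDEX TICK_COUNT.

Answer: 1 8

Derivation:
clock 0: start=12, rate=1.25, needs 24-12 = 12; ticks = ceil(12/1.25) = ceil(9.6000) = 10; reading at tick 10 = 12 + 1.25*10 = 24.5000
clock 1: start=12, rate=1.5, needs 24-12 = 12; ticks = ceil(12/1.5) = ceil(8.0000) = 8; reading at tick 8 = 12 + 1.5*8 = 24.0000
clock 2: start=10, rate=1.5, needs 24-10 = 14; ticks = ceil(14/1.5) = ceil(9.3333) = 10; reading at tick 10 = 10 + 1.5*10 = 25.0000
clock 3: start=4, rate=1.2, needs 24-4 = 20; ticks = ceil(20/1.2) = ceil(16.6667) = 17; reading at tick 17 = 4 + 1.2*17 = 24.4000
Minimum tick count = 8; winners = [1]; smallest index = 1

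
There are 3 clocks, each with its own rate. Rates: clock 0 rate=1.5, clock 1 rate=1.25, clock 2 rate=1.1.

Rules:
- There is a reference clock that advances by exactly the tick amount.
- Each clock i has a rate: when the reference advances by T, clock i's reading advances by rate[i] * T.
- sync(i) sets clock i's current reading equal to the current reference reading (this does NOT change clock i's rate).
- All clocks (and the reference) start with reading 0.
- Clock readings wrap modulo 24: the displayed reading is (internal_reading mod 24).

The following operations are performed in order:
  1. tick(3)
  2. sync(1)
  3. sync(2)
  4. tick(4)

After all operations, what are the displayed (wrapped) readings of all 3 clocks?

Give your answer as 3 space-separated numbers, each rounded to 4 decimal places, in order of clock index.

Answer: 10.5000 8.0000 7.4000

Derivation:
After op 1 tick(3): ref=3.0000 raw=[4.5000 3.7500 3.3000]
After op 2 sync(1): ref=3.0000 raw=[4.5000 3.0000 3.3000]
After op 3 sync(2): ref=3.0000 raw=[4.5000 3.0000 3.0000]
After op 4 tick(4): ref=7.0000 raw=[10.5000 8.0000 7.4000]
Wrap final raw readings (mod 24): 10.5000 mod 24 = 10.5000; 8.0000 mod 24 = 8.0000; 7.4000 mod 24 = 7.4000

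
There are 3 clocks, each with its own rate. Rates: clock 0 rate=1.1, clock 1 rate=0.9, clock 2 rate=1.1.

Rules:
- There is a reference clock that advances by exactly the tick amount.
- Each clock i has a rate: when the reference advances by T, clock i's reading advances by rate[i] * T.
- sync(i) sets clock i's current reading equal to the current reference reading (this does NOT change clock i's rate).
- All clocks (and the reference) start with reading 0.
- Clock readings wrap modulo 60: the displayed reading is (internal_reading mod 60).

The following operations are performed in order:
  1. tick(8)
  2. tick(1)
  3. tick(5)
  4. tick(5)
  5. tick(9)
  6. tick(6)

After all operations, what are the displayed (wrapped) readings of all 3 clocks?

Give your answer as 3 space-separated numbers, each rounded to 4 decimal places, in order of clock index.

After op 1 tick(8): ref=8.0000 raw=[8.8000 7.2000 8.8000]
After op 2 tick(1): ref=9.0000 raw=[9.9000 8.1000 9.9000]
After op 3 tick(5): ref=14.0000 raw=[15.4000 12.6000 15.4000]
After op 4 tick(5): ref=19.0000 raw=[20.9000 17.1000 20.9000]
After op 5 tick(9): ref=28.0000 raw=[30.8000 25.2000 30.8000]
After op 6 tick(6): ref=34.0000 raw=[37.4000 30.6000 37.4000]
Wrap final raw readings (mod 60): 37.4000 mod 60 = 37.4000; 30.6000 mod 60 = 30.6000; 37.4000 mod 60 = 37.4000

Answer: 37.4000 30.6000 37.4000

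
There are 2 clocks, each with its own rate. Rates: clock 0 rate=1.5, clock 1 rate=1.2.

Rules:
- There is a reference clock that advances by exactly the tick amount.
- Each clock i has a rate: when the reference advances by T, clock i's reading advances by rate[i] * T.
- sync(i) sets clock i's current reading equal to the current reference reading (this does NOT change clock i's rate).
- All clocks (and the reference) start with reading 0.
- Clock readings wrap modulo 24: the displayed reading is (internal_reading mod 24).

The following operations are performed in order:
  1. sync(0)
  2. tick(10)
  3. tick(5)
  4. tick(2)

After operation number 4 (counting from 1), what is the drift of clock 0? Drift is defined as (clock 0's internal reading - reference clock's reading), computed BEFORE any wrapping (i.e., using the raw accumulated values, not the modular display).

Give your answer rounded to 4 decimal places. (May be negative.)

Answer: 8.5000

Derivation:
After op 1 sync(0): ref=0.0000 raw=[0.0000 0.0000]
After op 2 tick(10): ref=10.0000 raw=[15.0000 12.0000]
After op 3 tick(5): ref=15.0000 raw=[22.5000 18.0000]
After op 4 tick(2): ref=17.0000 raw=[25.5000 20.4000]
Drift of clock 0 after op 4: 25.5000 - 17.0000 = 8.5000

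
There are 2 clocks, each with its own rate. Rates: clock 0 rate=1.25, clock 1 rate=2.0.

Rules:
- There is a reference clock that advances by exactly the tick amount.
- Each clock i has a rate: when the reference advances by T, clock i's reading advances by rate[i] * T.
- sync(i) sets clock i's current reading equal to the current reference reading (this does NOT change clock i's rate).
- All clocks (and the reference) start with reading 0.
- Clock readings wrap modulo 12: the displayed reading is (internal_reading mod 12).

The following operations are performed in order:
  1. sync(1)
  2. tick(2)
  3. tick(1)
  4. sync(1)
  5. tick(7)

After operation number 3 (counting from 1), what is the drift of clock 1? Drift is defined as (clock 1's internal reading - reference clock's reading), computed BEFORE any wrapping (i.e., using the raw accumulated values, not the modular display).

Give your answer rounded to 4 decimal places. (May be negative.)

After op 1 sync(1): ref=0.0000 raw=[0.0000 0.0000]
After op 2 tick(2): ref=2.0000 raw=[2.5000 4.0000]
After op 3 tick(1): ref=3.0000 raw=[3.7500 6.0000]
Drift of clock 1 after op 3: 6.0000 - 3.0000 = 3.0000

Answer: 3.0000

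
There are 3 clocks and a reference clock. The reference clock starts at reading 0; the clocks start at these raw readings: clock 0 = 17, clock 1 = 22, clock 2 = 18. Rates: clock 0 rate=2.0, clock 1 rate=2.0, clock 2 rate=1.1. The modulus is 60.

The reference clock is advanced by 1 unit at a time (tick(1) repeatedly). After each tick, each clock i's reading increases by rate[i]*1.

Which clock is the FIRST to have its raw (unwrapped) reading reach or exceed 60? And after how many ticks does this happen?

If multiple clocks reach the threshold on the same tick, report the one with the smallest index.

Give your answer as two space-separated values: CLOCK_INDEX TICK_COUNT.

Answer: 1 19

Derivation:
clock 0: start=17, rate=2.0, needs 60-17 = 43; ticks = ceil(43/2.0) = ceil(21.5000) = 22; reading at tick 22 = 17 + 2.0*22 = 61.0000
clock 1: start=22, rate=2.0, needs 60-22 = 38; ticks = ceil(38/2.0) = ceil(19.0000) = 19; reading at tick 19 = 22 + 2.0*19 = 60.0000
clock 2: start=18, rate=1.1, needs 60-18 = 42; ticks = ceil(42/1.1) = ceil(38.1818) = 39; reading at tick 39 = 18 + 1.1*39 = 60.9000
Minimum tick count = 19; winners = [1]; smallest index = 1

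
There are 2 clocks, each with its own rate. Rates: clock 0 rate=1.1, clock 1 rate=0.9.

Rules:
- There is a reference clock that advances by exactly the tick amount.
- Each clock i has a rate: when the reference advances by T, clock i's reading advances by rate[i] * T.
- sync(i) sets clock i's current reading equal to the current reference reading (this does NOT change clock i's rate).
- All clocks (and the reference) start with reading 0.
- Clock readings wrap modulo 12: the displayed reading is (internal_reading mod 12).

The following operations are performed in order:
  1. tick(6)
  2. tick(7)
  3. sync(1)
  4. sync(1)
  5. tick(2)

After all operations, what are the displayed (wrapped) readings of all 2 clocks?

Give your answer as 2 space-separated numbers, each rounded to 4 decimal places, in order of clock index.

Answer: 4.5000 2.8000

Derivation:
After op 1 tick(6): ref=6.0000 raw=[6.6000 5.4000]
After op 2 tick(7): ref=13.0000 raw=[14.3000 11.7000]
After op 3 sync(1): ref=13.0000 raw=[14.3000 13.0000]
After op 4 sync(1): ref=13.0000 raw=[14.3000 13.0000]
After op 5 tick(2): ref=15.0000 raw=[16.5000 14.8000]
Wrap final raw readings (mod 12): 16.5000 mod 12 = 4.5000; 14.8000 mod 12 = 2.8000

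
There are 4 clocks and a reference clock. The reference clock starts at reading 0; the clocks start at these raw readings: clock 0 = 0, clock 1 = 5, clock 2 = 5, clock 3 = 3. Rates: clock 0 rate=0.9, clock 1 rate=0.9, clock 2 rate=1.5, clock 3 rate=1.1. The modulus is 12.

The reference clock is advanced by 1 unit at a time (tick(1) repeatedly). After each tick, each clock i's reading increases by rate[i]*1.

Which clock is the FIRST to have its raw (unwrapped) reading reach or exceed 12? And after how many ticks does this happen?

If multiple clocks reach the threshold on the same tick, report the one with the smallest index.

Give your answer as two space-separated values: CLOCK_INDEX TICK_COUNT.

clock 0: start=0, rate=0.9, needs 12-0 = 12; ticks = ceil(12/0.9) = ceil(13.3333) = 14; reading at tick 14 = 0 + 0.9*14 = 12.6000
clock 1: start=5, rate=0.9, needs 12-5 = 7; ticks = ceil(7/0.9) = ceil(7.7778) = 8; reading at tick 8 = 5 + 0.9*8 = 12.2000
clock 2: start=5, rate=1.5, needs 12-5 = 7; ticks = ceil(7/1.5) = ceil(4.6667) = 5; reading at tick 5 = 5 + 1.5*5 = 12.5000
clock 3: start=3, rate=1.1, needs 12-3 = 9; ticks = ceil(9/1.1) = ceil(8.1818) = 9; reading at tick 9 = 3 + 1.1*9 = 12.9000
Minimum tick count = 5; winners = [2]; smallest index = 2

Answer: 2 5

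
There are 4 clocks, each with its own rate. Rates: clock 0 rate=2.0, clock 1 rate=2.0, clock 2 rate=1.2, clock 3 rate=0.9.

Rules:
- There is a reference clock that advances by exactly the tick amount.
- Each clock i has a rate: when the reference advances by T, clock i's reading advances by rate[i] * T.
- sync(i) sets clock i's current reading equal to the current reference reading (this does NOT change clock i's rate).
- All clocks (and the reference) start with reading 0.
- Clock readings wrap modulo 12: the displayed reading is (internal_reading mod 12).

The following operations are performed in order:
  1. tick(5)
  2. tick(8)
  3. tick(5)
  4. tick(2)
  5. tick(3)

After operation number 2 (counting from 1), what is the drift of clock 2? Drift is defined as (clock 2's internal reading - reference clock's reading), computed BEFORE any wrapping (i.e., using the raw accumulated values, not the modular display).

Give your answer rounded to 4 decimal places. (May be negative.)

Answer: 2.6000

Derivation:
After op 1 tick(5): ref=5.0000 raw=[10.0000 10.0000 6.0000 4.5000]
After op 2 tick(8): ref=13.0000 raw=[26.0000 26.0000 15.6000 11.7000]
Drift of clock 2 after op 2: 15.6000 - 13.0000 = 2.6000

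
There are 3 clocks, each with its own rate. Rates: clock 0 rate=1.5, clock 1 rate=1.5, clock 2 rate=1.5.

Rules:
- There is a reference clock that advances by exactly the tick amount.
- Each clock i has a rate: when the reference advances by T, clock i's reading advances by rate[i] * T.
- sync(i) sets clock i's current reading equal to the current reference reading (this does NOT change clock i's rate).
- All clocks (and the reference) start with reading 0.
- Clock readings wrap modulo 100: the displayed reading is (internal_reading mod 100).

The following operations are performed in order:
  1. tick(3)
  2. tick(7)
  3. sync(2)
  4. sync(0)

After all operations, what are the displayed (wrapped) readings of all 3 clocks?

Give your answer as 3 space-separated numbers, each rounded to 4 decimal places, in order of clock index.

After op 1 tick(3): ref=3.0000 raw=[4.5000 4.5000 4.5000]
After op 2 tick(7): ref=10.0000 raw=[15.0000 15.0000 15.0000]
After op 3 sync(2): ref=10.0000 raw=[15.0000 15.0000 10.0000]
After op 4 sync(0): ref=10.0000 raw=[10.0000 15.0000 10.0000]
Wrap final raw readings (mod 100): 10.0000 mod 100 = 10.0000; 15.0000 mod 100 = 15.0000; 10.0000 mod 100 = 10.0000

Answer: 10.0000 15.0000 10.0000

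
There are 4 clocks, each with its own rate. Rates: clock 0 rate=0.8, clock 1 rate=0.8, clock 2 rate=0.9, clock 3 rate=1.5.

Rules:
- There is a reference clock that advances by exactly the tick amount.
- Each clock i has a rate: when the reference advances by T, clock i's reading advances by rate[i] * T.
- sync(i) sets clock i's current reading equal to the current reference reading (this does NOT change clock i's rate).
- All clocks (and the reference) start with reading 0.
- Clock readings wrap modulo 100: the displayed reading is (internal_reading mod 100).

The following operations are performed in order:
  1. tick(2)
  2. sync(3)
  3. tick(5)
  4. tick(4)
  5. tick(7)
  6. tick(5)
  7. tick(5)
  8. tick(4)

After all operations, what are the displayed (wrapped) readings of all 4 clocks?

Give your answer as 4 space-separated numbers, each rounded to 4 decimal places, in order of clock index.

Answer: 25.6000 25.6000 28.8000 47.0000

Derivation:
After op 1 tick(2): ref=2.0000 raw=[1.6000 1.6000 1.8000 3.0000]
After op 2 sync(3): ref=2.0000 raw=[1.6000 1.6000 1.8000 2.0000]
After op 3 tick(5): ref=7.0000 raw=[5.6000 5.6000 6.3000 9.5000]
After op 4 tick(4): ref=11.0000 raw=[8.8000 8.8000 9.9000 15.5000]
After op 5 tick(7): ref=18.0000 raw=[14.4000 14.4000 16.2000 26.0000]
After op 6 tick(5): ref=23.0000 raw=[18.4000 18.4000 20.7000 33.5000]
After op 7 tick(5): ref=28.0000 raw=[22.4000 22.4000 25.2000 41.0000]
After op 8 tick(4): ref=32.0000 raw=[25.6000 25.6000 28.8000 47.0000]
Wrap final raw readings (mod 100): 25.6000 mod 100 = 25.6000; 25.6000 mod 100 = 25.6000; 28.8000 mod 100 = 28.8000; 47.0000 mod 100 = 47.0000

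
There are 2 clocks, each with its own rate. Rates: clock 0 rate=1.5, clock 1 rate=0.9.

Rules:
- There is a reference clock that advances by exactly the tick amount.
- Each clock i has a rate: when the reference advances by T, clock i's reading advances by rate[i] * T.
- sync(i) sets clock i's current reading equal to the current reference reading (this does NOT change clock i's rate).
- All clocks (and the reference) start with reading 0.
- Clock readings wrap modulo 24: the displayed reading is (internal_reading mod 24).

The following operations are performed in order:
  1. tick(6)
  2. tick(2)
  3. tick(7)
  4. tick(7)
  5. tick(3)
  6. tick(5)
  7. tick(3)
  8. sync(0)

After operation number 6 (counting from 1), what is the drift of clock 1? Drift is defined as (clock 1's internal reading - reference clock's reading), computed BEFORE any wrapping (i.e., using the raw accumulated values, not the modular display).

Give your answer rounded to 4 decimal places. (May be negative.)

Answer: -3.0000

Derivation:
After op 1 tick(6): ref=6.0000 raw=[9.0000 5.4000]
After op 2 tick(2): ref=8.0000 raw=[12.0000 7.2000]
After op 3 tick(7): ref=15.0000 raw=[22.5000 13.5000]
After op 4 tick(7): ref=22.0000 raw=[33.0000 19.8000]
After op 5 tick(3): ref=25.0000 raw=[37.5000 22.5000]
After op 6 tick(5): ref=30.0000 raw=[45.0000 27.0000]
Drift of clock 1 after op 6: 27.0000 - 30.0000 = -3.0000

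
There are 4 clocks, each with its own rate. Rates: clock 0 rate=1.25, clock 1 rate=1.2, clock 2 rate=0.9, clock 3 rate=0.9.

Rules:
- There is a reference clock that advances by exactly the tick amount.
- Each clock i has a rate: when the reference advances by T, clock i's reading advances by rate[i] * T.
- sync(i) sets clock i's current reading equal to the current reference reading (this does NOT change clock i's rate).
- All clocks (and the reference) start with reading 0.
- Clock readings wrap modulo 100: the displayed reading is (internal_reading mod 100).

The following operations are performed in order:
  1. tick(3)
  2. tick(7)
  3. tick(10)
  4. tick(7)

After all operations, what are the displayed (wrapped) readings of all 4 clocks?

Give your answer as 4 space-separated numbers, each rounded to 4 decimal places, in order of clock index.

After op 1 tick(3): ref=3.0000 raw=[3.7500 3.6000 2.7000 2.7000]
After op 2 tick(7): ref=10.0000 raw=[12.5000 12.0000 9.0000 9.0000]
After op 3 tick(10): ref=20.0000 raw=[25.0000 24.0000 18.0000 18.0000]
After op 4 tick(7): ref=27.0000 raw=[33.7500 32.4000 24.3000 24.3000]
Wrap final raw readings (mod 100): 33.7500 mod 100 = 33.7500; 32.4000 mod 100 = 32.4000; 24.3000 mod 100 = 24.3000; 24.3000 mod 100 = 24.3000

Answer: 33.7500 32.4000 24.3000 24.3000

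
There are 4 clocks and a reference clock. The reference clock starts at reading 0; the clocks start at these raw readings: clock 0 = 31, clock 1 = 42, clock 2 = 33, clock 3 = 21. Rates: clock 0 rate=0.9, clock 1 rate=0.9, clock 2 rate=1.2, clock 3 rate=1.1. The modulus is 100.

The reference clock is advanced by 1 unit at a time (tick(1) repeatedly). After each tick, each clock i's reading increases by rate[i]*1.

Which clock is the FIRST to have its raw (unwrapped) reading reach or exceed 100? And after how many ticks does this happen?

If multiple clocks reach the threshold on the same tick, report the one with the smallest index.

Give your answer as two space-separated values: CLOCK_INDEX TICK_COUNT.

clock 0: start=31, rate=0.9, needs 100-31 = 69; ticks = ceil(69/0.9) = ceil(76.6667) = 77; reading at tick 77 = 31 + 0.9*77 = 100.3000
clock 1: start=42, rate=0.9, needs 100-42 = 58; ticks = ceil(58/0.9) = ceil(64.4444) = 65; reading at tick 65 = 42 + 0.9*65 = 100.5000
clock 2: start=33, rate=1.2, needs 100-33 = 67; ticks = ceil(67/1.2) = ceil(55.8333) = 56; reading at tick 56 = 33 + 1.2*56 = 100.2000
clock 3: start=21, rate=1.1, needs 100-21 = 79; ticks = ceil(79/1.1) = ceil(71.8182) = 72; reading at tick 72 = 21 + 1.1*72 = 100.2000
Minimum tick count = 56; winners = [2]; smallest index = 2

Answer: 2 56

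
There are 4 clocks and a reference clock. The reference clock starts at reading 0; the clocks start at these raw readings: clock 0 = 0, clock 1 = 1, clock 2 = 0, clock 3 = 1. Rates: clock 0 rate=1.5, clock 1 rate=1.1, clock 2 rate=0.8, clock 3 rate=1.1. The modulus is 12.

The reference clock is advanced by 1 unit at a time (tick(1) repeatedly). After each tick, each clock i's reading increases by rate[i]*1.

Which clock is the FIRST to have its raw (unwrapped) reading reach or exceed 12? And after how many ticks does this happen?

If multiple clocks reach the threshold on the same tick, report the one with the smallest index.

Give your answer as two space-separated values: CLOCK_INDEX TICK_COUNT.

clock 0: start=0, rate=1.5, needs 12-0 = 12; ticks = ceil(12/1.5) = ceil(8.0000) = 8; reading at tick 8 = 0 + 1.5*8 = 12.0000
clock 1: start=1, rate=1.1, needs 12-1 = 11; ticks = ceil(11/1.1) = ceil(10.0000) = 10; reading at tick 10 = 1 + 1.1*10 = 12.0000
clock 2: start=0, rate=0.8, needs 12-0 = 12; ticks = ceil(12/0.8) = ceil(15.0000) = 15; reading at tick 15 = 0 + 0.8*15 = 12.0000
clock 3: start=1, rate=1.1, needs 12-1 = 11; ticks = ceil(11/1.1) = ceil(10.0000) = 10; reading at tick 10 = 1 + 1.1*10 = 12.0000
Minimum tick count = 8; winners = [0]; smallest index = 0

Answer: 0 8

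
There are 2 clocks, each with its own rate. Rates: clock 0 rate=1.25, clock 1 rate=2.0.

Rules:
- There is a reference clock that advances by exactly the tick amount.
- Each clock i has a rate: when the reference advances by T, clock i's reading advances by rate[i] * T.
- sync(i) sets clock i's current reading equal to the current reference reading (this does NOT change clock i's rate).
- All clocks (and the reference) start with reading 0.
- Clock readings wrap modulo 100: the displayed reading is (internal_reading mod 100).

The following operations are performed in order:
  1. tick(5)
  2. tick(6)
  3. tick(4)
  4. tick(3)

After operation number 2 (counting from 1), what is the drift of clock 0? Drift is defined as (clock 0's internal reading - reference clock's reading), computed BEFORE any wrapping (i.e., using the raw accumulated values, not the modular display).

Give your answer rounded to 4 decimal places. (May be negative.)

Answer: 2.7500

Derivation:
After op 1 tick(5): ref=5.0000 raw=[6.2500 10.0000]
After op 2 tick(6): ref=11.0000 raw=[13.7500 22.0000]
Drift of clock 0 after op 2: 13.7500 - 11.0000 = 2.7500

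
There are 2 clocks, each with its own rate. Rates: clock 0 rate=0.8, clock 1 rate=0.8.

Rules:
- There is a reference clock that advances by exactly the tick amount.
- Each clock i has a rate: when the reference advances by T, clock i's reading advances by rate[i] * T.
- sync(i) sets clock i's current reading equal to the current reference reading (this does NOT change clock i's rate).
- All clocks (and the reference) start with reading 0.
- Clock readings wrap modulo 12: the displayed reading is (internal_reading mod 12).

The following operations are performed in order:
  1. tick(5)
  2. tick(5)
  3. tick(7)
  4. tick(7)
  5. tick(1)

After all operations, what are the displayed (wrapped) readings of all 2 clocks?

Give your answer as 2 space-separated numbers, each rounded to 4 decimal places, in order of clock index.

Answer: 8.0000 8.0000

Derivation:
After op 1 tick(5): ref=5.0000 raw=[4.0000 4.0000]
After op 2 tick(5): ref=10.0000 raw=[8.0000 8.0000]
After op 3 tick(7): ref=17.0000 raw=[13.6000 13.6000]
After op 4 tick(7): ref=24.0000 raw=[19.2000 19.2000]
After op 5 tick(1): ref=25.0000 raw=[20.0000 20.0000]
Wrap final raw readings (mod 12): 20.0000 mod 12 = 8.0000; 20.0000 mod 12 = 8.0000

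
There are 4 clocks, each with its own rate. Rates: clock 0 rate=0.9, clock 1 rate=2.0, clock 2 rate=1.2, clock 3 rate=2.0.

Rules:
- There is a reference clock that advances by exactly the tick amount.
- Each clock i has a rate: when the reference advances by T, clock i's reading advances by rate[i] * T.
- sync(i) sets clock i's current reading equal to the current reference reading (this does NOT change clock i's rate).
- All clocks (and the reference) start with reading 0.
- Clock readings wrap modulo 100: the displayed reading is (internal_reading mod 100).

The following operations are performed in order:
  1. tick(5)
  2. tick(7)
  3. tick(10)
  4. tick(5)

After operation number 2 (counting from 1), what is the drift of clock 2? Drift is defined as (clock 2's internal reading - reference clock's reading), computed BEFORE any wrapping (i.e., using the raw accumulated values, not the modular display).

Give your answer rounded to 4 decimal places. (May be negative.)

After op 1 tick(5): ref=5.0000 raw=[4.5000 10.0000 6.0000 10.0000]
After op 2 tick(7): ref=12.0000 raw=[10.8000 24.0000 14.4000 24.0000]
Drift of clock 2 after op 2: 14.4000 - 12.0000 = 2.4000

Answer: 2.4000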